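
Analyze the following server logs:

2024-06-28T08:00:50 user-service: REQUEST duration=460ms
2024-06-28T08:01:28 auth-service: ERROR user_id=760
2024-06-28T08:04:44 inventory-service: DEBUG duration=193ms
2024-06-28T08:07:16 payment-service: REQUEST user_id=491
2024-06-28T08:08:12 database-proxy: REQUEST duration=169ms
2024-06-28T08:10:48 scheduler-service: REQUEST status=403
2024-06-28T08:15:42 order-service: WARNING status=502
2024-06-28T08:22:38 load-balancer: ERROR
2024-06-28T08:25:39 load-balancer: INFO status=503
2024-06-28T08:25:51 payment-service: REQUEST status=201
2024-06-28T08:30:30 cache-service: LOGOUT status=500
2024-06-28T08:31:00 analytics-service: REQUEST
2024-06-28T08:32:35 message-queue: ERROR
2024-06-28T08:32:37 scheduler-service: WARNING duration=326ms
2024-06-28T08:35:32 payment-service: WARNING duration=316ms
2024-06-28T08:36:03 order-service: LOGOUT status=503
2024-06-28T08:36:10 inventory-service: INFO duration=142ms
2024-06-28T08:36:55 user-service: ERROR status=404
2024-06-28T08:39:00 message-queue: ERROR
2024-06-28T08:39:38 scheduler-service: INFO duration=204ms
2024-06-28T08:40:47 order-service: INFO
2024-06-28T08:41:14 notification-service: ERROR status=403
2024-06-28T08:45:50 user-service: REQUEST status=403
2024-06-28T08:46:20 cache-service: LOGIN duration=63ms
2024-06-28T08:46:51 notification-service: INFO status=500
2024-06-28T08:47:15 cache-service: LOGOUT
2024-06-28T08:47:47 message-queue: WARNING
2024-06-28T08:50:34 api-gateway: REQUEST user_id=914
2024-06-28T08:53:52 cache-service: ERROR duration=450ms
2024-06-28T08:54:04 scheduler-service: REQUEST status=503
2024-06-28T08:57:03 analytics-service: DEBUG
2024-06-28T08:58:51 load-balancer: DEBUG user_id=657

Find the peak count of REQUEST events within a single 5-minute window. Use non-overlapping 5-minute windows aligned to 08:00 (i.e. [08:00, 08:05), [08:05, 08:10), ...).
2

To find the burst window:

1. Divide the log period into non-overlapping 5-minute windows starting at 08:00
2. Count REQUEST events in each window
3. Find the window with maximum count
4. Maximum events in a window: 2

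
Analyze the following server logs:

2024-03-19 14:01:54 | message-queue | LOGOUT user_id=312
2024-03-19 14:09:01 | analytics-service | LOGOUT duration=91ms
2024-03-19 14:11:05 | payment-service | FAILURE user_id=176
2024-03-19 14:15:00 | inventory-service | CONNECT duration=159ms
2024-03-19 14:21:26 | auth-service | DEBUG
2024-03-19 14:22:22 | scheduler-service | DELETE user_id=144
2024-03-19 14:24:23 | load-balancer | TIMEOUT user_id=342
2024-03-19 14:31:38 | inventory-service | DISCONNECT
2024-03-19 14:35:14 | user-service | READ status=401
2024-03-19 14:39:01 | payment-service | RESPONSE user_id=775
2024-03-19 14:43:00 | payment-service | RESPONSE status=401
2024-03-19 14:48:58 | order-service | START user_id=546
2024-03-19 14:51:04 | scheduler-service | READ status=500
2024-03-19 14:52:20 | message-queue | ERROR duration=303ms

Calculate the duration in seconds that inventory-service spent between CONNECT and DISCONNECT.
998

To calculate state duration:

1. Find CONNECT event for inventory-service: 2024-03-19 14:15:00
2. Find DISCONNECT event for inventory-service: 2024-03-19 14:31:38
3. Calculate duration: 2024-03-19 14:31:38 - 2024-03-19 14:15:00 = 998 seconds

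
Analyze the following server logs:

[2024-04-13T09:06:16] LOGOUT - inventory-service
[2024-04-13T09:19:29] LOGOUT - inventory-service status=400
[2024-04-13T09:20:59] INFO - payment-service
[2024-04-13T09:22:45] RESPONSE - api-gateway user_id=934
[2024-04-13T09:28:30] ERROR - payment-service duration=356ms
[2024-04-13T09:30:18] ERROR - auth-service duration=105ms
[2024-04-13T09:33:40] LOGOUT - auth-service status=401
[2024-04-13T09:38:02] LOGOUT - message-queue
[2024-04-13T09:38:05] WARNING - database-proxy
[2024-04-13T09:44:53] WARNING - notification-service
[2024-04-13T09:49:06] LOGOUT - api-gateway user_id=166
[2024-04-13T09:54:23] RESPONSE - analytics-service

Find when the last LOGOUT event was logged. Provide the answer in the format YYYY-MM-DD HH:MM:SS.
2024-04-13 09:49:06

To find the last event:

1. Filter for all LOGOUT events
2. Sort by timestamp
3. Select the last one
4. Timestamp: 2024-04-13 09:49:06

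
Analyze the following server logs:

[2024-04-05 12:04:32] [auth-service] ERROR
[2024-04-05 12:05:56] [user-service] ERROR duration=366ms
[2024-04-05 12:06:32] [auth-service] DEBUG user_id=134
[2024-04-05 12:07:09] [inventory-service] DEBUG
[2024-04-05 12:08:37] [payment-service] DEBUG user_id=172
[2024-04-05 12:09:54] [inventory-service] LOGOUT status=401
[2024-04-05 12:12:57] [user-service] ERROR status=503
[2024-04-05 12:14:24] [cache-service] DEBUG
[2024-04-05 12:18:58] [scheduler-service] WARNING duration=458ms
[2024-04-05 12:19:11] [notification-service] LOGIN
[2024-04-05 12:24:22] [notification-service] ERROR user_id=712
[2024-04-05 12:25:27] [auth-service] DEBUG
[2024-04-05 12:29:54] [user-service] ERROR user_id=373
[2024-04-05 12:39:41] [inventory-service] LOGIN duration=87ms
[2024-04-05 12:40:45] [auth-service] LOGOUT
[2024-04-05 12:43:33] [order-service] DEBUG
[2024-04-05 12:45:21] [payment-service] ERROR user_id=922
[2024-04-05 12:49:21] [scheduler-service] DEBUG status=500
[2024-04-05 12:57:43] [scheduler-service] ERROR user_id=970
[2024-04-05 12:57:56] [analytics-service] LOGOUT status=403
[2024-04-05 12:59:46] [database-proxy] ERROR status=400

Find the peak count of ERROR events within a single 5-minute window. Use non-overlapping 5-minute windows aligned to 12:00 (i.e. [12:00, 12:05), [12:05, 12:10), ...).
2

To find the burst window:

1. Divide the log period into non-overlapping 5-minute windows starting at 12:00
2. Count ERROR events in each window
3. Find the window with maximum count
4. Maximum events in a window: 2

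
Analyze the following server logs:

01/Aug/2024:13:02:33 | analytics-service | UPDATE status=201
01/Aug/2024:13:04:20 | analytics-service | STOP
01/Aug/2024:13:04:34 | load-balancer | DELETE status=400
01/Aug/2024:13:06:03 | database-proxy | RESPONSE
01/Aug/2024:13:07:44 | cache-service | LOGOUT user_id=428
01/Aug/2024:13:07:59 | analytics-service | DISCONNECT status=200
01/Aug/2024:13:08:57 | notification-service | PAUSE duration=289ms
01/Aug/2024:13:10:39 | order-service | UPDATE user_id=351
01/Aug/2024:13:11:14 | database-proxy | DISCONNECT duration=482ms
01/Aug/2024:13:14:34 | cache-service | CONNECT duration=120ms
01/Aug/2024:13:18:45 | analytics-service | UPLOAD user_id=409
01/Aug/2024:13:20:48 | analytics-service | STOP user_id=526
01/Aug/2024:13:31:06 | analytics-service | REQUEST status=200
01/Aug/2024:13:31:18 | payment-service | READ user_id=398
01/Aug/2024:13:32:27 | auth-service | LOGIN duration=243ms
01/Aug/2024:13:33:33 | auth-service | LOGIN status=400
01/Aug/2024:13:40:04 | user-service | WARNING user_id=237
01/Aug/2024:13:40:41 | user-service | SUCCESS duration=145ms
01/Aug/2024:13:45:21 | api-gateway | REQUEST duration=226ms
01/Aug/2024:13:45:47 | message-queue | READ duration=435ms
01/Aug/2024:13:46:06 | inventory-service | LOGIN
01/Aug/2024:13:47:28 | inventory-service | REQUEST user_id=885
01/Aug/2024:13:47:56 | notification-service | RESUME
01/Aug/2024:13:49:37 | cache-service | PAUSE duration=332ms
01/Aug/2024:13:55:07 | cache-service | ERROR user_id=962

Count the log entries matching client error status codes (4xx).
2

To find matching entries:

1. Pattern to match: client error status codes (4xx)
2. Scan each log entry for the pattern
3. Count matches: 2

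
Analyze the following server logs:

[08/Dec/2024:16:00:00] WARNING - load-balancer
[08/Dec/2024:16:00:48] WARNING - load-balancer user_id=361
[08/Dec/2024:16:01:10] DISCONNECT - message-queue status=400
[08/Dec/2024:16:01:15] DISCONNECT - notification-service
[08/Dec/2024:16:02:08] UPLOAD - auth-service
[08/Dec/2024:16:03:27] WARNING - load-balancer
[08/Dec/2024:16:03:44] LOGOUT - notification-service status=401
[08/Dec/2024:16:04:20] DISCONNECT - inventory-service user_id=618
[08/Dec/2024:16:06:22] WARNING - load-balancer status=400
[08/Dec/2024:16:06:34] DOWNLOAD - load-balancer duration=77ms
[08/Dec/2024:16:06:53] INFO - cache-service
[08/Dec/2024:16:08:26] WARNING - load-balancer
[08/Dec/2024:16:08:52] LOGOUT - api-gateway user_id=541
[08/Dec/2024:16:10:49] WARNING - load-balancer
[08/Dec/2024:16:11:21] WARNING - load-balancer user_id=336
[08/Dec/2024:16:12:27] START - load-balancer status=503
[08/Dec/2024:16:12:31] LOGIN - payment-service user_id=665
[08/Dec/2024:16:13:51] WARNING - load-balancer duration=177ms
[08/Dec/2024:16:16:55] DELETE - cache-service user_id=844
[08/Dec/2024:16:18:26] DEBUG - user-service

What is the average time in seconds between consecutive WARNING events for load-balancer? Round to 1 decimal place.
118.7

To calculate average interval:

1. Find all WARNING events for load-balancer in order
2. Calculate time gaps between consecutive events
3. Compute mean of gaps: 831 / 7 = 118.7 seconds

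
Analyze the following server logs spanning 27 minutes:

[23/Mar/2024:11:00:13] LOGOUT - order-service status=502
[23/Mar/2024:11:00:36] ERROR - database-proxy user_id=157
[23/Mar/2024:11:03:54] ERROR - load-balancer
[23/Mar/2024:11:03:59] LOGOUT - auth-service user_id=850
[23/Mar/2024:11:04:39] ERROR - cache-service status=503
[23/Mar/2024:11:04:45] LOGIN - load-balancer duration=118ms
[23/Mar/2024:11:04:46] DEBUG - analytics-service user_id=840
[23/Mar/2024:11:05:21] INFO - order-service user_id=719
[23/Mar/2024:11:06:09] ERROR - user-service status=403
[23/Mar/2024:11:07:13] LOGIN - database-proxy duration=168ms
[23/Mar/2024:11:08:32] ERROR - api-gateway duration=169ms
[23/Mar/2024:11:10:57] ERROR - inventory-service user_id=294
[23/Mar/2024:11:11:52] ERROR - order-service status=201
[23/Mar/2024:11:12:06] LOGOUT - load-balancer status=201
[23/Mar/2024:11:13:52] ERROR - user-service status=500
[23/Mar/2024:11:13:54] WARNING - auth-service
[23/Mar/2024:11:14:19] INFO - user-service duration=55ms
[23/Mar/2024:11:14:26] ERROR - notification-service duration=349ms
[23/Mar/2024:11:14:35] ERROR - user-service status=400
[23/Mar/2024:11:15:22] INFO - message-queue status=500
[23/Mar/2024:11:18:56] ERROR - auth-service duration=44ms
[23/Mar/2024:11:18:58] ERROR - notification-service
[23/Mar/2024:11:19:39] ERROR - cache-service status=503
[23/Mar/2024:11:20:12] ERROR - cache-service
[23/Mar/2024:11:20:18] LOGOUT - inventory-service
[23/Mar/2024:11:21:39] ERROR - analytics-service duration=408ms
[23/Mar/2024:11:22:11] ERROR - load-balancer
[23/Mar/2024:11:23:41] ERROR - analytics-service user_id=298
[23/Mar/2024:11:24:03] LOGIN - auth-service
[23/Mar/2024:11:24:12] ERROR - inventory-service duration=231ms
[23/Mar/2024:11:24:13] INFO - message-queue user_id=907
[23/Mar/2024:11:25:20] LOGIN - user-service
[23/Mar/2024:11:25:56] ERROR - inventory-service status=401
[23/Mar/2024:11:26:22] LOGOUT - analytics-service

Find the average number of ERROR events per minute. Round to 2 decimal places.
0.7

To calculate the rate:

1. Count total ERROR events: 19
2. Total time period: 27 minutes
3. Rate = 19 / 27 = 0.7 events per minute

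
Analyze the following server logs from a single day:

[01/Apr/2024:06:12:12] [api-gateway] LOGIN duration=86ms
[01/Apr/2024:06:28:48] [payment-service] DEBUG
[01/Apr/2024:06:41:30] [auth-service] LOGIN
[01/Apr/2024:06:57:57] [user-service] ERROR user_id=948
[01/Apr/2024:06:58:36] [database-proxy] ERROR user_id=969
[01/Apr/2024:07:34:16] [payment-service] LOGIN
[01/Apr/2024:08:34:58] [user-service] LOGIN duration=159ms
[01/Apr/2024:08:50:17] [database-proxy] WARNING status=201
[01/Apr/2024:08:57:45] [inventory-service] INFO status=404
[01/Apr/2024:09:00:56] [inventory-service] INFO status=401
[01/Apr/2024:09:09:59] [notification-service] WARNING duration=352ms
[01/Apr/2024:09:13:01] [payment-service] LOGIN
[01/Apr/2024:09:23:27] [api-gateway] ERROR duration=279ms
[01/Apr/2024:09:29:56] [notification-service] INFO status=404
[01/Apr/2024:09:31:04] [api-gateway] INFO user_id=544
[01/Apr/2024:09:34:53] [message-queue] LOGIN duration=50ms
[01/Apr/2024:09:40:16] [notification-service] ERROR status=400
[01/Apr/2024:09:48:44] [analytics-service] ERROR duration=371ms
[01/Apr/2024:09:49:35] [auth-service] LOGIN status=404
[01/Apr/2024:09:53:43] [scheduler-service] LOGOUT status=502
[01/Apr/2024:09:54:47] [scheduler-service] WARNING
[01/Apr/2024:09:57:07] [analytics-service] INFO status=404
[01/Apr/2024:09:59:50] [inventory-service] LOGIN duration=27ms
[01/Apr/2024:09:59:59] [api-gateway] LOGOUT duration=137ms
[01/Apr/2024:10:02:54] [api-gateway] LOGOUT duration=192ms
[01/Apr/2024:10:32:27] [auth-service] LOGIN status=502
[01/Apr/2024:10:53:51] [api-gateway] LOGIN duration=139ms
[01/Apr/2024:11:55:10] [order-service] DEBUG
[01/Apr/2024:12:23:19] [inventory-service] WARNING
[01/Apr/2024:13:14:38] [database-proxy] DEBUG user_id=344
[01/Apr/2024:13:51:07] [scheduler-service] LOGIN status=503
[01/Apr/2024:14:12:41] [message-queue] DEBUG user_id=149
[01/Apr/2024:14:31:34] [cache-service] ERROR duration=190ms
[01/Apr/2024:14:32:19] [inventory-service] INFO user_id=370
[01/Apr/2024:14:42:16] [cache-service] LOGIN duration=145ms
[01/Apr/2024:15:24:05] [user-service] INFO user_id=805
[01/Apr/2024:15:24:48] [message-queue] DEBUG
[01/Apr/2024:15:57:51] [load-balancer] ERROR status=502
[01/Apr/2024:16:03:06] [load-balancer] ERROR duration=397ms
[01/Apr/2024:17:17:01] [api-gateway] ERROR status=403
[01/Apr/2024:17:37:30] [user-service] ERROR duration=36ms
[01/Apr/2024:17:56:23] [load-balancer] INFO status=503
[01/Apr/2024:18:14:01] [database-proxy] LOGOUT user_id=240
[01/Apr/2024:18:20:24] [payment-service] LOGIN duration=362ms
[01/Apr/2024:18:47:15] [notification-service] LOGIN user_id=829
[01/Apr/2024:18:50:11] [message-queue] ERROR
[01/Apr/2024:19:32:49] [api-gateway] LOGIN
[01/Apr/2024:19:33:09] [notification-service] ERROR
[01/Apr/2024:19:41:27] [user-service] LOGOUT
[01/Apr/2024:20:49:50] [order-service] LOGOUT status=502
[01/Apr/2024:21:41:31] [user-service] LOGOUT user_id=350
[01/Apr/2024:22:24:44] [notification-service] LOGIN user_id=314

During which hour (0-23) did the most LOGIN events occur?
9

To find the peak hour:

1. Group all LOGIN events by hour
2. Count events in each hour
3. Find hour with maximum count
4. Peak hour: 9 (with 4 events)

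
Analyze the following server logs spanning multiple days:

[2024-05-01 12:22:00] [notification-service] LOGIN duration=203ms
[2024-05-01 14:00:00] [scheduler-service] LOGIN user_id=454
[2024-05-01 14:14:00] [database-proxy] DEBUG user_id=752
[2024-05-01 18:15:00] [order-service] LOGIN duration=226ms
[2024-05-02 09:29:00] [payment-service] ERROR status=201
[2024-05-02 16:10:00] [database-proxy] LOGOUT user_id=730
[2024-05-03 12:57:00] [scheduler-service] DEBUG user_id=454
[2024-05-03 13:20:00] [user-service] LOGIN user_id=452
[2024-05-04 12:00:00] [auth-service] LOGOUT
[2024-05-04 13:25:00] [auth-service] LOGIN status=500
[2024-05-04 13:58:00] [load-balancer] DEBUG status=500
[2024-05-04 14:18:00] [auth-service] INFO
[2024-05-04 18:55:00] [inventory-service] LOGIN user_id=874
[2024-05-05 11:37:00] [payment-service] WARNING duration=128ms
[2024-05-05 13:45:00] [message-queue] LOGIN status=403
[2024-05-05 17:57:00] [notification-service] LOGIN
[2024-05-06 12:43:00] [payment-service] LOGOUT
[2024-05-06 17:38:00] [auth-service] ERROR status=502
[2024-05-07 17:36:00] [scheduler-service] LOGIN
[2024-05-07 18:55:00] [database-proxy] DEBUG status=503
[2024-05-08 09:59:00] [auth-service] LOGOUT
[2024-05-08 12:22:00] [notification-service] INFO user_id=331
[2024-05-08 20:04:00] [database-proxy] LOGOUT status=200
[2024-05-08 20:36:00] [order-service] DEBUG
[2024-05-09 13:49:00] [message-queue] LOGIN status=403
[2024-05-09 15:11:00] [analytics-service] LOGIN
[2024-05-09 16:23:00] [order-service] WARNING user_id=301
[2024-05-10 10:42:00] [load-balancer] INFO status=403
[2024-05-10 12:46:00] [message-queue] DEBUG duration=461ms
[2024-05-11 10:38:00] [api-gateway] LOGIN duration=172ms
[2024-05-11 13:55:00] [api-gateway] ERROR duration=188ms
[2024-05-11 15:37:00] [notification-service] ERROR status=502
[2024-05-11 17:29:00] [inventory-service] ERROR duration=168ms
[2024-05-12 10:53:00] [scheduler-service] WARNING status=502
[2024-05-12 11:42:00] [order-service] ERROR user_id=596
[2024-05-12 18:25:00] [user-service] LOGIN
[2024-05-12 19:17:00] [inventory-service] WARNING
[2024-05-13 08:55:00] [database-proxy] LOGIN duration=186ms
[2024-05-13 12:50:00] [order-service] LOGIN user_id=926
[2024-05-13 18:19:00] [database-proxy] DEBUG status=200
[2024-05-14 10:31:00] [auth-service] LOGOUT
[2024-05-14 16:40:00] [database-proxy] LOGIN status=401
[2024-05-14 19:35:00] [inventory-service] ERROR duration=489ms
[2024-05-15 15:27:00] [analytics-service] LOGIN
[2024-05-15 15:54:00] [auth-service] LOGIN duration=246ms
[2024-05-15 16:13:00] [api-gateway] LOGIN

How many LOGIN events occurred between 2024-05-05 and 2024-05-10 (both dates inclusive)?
5

To filter by date range:

1. Date range: 2024-05-05 through 2024-05-10, both dates inclusive
2. Filter for LOGIN events whose date falls in this range
3. Count matching events: 5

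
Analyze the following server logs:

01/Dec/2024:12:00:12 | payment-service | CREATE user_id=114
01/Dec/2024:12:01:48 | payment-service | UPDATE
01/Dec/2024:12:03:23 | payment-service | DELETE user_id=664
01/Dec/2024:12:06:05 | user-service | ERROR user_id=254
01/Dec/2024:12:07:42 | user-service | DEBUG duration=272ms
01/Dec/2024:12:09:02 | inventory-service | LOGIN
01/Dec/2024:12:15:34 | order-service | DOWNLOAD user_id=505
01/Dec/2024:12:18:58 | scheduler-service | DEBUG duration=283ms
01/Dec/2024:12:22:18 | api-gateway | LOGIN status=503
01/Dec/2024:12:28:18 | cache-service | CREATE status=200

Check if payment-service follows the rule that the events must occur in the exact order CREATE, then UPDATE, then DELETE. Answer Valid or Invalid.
Valid

To validate ordering:

1. Required order: CREATE → UPDATE → DELETE
2. Rule: the events must occur in the exact order CREATE, then UPDATE, then DELETE
3. Check actual order of events for payment-service
4. Result: Valid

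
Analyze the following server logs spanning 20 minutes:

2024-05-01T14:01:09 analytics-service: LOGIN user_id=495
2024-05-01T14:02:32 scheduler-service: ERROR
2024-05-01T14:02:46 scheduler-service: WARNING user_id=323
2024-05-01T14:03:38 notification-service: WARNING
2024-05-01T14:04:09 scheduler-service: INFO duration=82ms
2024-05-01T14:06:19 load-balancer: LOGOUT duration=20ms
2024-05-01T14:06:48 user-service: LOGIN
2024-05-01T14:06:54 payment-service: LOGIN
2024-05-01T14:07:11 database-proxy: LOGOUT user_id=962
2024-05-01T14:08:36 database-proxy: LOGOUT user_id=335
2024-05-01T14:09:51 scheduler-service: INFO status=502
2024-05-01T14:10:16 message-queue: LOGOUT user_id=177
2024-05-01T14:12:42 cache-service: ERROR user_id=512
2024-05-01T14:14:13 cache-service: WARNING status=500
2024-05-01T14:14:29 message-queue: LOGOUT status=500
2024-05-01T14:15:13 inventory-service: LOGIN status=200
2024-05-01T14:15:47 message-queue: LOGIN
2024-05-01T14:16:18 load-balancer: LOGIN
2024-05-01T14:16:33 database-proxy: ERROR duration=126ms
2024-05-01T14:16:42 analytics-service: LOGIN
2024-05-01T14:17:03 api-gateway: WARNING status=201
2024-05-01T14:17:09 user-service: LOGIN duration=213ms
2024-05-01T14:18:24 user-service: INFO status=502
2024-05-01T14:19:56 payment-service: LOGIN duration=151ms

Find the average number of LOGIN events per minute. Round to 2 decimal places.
0.45

To calculate the rate:

1. Count total LOGIN events: 9
2. Total time period: 20 minutes
3. Rate = 9 / 20 = 0.45 events per minute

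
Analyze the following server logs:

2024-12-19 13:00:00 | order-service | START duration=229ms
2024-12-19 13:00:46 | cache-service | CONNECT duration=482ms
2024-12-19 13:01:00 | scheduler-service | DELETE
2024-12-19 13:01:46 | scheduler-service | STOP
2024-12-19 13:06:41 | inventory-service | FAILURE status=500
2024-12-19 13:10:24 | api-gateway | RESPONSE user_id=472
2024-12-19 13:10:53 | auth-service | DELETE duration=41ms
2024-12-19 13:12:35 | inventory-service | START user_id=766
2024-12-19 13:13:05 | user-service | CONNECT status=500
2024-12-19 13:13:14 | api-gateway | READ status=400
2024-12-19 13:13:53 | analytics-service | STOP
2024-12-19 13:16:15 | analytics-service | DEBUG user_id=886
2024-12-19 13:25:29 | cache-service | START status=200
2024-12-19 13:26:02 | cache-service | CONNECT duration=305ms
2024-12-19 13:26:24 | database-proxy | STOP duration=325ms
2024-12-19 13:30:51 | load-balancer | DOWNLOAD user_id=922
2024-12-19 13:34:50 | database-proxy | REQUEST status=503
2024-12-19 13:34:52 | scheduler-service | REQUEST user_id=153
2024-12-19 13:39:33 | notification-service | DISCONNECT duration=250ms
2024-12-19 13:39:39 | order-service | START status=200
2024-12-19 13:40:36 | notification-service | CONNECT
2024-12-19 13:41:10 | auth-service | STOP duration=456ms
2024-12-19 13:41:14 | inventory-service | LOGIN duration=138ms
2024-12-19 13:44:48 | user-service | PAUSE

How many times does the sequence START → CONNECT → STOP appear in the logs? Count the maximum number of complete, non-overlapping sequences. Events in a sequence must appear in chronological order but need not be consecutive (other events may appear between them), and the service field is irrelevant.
4

To count sequences:

1. Look for pattern: START → CONNECT → STOP
2. Greedily scan the log in chronological order, matching each sequence element in turn (ignoring service)
3. Each time the full pattern completes, increment the count and restart matching from the next event
4. Complete non-overlapping sequences found: 4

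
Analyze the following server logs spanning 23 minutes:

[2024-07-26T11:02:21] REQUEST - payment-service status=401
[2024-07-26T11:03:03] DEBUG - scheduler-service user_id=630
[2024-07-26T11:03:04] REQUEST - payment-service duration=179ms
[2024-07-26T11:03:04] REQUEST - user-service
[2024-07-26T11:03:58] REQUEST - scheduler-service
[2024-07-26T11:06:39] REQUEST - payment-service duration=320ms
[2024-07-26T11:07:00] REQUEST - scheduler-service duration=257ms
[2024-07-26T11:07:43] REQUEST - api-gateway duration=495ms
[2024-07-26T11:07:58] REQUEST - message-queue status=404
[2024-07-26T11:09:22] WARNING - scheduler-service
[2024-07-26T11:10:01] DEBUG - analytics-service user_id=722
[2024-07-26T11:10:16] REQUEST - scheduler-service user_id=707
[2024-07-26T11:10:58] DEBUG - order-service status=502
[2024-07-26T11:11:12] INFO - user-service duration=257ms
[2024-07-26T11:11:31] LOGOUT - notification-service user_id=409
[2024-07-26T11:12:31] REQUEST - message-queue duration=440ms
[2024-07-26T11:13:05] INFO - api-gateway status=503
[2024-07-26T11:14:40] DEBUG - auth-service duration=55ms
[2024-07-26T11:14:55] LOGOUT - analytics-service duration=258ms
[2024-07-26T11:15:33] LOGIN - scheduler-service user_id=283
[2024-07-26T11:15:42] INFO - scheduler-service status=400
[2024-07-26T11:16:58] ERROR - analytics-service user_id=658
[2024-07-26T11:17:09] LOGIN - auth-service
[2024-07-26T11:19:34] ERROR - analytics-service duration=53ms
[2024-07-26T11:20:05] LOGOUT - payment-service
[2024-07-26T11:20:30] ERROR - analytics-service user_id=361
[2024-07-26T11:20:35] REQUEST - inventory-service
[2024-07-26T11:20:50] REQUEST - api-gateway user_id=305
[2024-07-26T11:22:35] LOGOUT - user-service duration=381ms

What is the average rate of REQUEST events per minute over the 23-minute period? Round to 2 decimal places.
0.52

To calculate the rate:

1. Count total REQUEST events: 12
2. Total time period: 23 minutes
3. Rate = 12 / 23 = 0.52 events per minute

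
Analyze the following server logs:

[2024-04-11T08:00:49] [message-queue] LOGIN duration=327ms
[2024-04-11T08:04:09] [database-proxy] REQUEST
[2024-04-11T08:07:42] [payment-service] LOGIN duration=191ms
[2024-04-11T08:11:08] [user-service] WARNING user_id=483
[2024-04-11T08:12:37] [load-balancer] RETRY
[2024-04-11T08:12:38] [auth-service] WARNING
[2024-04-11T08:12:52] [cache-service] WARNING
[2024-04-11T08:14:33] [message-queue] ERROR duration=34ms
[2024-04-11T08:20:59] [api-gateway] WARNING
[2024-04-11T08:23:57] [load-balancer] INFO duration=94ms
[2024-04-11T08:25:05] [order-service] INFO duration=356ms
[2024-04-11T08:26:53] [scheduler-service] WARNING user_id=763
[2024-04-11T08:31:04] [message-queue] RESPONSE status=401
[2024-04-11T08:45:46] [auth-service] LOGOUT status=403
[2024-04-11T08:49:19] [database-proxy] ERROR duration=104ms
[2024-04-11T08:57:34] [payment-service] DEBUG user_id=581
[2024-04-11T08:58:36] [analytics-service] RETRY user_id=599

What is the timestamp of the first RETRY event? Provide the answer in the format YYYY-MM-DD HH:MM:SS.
2024-04-11 08:12:37

To find the first event:

1. Filter for all RETRY events
2. Sort by timestamp
3. Select the first one
4. Timestamp: 2024-04-11 08:12:37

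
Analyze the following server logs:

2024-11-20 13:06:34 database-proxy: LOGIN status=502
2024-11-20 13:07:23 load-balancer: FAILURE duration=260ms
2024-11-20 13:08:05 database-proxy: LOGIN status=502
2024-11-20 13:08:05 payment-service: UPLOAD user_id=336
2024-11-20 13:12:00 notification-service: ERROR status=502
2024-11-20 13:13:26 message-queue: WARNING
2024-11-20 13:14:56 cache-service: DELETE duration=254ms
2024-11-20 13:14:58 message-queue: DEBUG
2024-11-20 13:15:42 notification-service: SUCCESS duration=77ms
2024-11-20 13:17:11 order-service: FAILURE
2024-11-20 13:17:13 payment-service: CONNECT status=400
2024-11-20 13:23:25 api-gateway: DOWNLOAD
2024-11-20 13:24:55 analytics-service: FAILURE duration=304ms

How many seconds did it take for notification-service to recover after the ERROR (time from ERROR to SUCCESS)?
222

To calculate recovery time:

1. Find ERROR event for notification-service: 2024-11-20 13:12:00
2. Find next SUCCESS event for notification-service: 2024-11-20 13:15:42
3. Recovery time: 2024-11-20 13:15:42 - 2024-11-20 13:12:00 = 222 seconds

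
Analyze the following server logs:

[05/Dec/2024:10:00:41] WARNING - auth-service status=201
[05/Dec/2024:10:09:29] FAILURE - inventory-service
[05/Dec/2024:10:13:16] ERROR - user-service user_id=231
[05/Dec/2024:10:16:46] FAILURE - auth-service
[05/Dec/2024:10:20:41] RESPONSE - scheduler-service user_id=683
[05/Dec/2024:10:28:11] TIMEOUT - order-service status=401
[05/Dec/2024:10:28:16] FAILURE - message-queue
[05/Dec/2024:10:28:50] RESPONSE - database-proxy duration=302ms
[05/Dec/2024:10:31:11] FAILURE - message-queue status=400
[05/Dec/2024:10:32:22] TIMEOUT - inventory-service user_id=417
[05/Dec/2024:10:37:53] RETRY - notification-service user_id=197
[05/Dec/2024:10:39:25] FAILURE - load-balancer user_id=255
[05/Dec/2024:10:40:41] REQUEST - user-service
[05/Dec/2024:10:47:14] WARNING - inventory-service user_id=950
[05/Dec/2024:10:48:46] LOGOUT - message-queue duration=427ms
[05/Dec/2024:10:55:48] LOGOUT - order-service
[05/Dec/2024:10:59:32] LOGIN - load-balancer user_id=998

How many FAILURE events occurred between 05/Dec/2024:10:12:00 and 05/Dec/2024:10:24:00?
1

To count events in the time window:

1. Window boundaries: 05/Dec/2024:10:12:00 to 05/Dec/2024:10:24:00
2. Filter for FAILURE events within this window
3. Count matching events: 1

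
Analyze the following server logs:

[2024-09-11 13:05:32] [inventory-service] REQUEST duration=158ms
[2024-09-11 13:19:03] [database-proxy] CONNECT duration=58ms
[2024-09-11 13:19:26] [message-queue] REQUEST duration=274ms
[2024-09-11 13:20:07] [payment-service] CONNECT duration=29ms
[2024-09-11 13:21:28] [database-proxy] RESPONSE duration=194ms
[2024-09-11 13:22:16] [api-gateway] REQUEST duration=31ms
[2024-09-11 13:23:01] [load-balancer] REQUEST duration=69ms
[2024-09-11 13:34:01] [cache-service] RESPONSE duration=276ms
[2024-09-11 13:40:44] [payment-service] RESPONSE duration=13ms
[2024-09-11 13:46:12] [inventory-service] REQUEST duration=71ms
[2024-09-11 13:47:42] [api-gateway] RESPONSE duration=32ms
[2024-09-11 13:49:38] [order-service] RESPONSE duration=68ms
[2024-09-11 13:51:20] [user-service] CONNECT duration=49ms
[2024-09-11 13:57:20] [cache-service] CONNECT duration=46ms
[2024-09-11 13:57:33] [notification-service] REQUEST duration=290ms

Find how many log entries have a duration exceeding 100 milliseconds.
5

To count timeouts:

1. Threshold: 100ms
2. Extract duration from each log entry
3. Count entries where duration > 100
4. Timeout count: 5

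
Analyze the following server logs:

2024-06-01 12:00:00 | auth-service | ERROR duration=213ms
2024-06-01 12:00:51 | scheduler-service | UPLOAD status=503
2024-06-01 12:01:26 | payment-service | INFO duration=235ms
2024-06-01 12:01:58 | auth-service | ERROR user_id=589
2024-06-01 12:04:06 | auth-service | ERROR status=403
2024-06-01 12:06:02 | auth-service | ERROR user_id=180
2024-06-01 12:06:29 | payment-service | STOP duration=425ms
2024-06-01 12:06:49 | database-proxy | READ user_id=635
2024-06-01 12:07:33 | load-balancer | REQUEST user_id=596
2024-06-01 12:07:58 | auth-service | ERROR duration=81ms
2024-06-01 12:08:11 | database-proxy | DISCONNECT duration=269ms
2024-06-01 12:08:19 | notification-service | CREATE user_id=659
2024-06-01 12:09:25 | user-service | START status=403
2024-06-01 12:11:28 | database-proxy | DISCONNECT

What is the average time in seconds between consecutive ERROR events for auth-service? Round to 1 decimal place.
119.5

To calculate average interval:

1. Find all ERROR events for auth-service in order
2. Calculate time gaps between consecutive events
3. Compute mean of gaps: 478 / 4 = 119.5 seconds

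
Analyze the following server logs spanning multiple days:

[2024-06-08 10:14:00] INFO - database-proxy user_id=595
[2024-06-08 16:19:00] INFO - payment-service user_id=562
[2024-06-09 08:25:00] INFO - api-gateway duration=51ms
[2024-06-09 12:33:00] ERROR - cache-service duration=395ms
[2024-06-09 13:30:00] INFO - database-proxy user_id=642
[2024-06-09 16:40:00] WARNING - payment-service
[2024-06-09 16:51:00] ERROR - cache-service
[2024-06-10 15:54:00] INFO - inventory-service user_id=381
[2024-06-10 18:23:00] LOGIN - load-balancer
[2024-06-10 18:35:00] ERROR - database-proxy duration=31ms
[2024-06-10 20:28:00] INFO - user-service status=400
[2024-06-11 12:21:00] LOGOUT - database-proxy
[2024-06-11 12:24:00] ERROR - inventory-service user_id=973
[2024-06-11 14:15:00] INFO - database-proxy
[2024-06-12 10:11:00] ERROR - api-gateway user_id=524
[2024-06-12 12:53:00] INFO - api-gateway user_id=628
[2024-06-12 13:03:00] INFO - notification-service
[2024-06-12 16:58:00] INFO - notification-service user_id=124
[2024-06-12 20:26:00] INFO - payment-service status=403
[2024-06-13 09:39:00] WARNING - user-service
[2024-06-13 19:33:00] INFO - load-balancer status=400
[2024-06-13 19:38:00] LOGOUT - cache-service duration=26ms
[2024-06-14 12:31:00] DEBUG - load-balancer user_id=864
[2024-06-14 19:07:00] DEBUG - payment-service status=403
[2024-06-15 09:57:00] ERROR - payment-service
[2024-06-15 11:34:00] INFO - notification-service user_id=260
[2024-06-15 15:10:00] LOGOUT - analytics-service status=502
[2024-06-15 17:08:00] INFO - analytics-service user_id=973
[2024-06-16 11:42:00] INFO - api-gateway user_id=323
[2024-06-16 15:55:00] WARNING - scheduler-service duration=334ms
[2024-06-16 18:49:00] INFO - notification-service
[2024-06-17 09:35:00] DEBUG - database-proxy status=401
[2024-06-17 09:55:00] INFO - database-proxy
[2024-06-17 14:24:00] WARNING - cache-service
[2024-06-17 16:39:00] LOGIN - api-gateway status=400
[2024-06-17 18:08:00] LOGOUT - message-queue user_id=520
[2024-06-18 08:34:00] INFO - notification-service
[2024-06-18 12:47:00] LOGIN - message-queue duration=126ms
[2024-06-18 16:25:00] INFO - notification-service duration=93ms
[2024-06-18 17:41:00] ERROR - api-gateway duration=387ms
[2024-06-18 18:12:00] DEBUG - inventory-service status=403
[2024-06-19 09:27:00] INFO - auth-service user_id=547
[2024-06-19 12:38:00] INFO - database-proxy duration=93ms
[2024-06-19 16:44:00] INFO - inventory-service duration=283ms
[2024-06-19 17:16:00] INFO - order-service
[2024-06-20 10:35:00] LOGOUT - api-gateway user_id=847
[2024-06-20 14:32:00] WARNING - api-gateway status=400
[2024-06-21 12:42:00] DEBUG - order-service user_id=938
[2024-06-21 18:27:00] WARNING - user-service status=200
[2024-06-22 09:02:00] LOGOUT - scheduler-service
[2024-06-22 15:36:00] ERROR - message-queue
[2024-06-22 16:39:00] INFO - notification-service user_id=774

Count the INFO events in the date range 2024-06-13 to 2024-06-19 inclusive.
12

To filter by date range:

1. Date range: 2024-06-13 through 2024-06-19, both dates inclusive
2. Filter for INFO events whose date falls in this range
3. Count matching events: 12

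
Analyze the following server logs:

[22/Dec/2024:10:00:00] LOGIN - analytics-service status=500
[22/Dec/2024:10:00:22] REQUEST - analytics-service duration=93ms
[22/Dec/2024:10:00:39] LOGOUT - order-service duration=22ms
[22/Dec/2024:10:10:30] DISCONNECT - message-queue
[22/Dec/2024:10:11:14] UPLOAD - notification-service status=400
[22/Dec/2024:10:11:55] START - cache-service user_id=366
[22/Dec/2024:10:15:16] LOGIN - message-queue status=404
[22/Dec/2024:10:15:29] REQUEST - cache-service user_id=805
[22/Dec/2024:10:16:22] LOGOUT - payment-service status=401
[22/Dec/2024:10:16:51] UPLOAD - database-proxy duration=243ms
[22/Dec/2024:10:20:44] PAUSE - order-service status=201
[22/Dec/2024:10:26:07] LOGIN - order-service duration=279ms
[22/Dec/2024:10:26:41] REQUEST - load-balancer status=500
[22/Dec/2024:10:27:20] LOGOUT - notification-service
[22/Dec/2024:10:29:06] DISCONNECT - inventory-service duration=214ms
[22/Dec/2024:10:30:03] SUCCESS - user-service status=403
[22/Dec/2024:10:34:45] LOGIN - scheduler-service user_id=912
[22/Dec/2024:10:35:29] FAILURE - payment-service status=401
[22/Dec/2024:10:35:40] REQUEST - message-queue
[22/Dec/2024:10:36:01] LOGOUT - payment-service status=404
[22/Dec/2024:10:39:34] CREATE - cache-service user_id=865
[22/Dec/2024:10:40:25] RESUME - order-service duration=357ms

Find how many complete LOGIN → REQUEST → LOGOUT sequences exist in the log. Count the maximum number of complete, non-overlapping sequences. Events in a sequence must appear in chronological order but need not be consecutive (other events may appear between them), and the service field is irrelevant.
4

To count sequences:

1. Look for pattern: LOGIN → REQUEST → LOGOUT
2. Greedily scan the log in chronological order, matching each sequence element in turn (ignoring service)
3. Each time the full pattern completes, increment the count and restart matching from the next event
4. Complete non-overlapping sequences found: 4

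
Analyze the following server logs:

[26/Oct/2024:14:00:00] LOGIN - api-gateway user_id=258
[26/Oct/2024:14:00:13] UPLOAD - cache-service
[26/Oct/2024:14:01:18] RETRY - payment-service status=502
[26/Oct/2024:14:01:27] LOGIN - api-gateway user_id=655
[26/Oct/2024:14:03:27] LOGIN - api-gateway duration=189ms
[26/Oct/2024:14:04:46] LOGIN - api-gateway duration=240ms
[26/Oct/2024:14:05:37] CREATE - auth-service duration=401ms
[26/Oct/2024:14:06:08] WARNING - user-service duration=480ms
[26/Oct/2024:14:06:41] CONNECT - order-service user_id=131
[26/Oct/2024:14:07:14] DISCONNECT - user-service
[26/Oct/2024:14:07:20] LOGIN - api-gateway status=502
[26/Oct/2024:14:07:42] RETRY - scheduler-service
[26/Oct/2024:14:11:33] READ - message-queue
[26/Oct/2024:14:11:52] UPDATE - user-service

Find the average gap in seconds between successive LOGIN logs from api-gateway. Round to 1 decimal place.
110.0

To calculate average interval:

1. Find all LOGIN events for api-gateway in order
2. Calculate time gaps between consecutive events
3. Compute mean of gaps: 440 / 4 = 110.0 seconds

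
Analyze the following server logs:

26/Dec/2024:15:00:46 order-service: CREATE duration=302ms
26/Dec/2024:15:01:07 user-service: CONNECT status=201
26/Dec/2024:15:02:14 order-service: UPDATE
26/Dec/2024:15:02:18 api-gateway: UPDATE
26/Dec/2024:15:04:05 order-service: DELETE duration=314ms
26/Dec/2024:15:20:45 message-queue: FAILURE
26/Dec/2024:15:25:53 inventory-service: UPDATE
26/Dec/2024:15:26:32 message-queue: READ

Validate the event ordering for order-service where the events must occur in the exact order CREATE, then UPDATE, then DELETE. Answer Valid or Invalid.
Valid

To validate ordering:

1. Required order: CREATE → UPDATE → DELETE
2. Rule: the events must occur in the exact order CREATE, then UPDATE, then DELETE
3. Check actual order of events for order-service
4. Result: Valid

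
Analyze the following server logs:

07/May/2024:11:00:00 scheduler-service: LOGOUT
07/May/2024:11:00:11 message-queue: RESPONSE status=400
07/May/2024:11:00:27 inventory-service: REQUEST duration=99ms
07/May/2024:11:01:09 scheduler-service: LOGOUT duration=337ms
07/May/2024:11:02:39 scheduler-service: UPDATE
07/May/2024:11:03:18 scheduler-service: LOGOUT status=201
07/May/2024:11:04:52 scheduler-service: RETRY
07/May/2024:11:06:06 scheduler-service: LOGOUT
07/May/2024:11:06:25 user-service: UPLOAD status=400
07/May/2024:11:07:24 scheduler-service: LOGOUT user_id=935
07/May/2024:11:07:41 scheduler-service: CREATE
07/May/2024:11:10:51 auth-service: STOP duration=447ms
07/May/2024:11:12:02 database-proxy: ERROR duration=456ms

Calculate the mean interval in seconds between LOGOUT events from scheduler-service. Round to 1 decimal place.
111.0

To calculate average interval:

1. Find all LOGOUT events for scheduler-service in order
2. Calculate time gaps between consecutive events
3. Compute mean of gaps: 444 / 4 = 111.0 seconds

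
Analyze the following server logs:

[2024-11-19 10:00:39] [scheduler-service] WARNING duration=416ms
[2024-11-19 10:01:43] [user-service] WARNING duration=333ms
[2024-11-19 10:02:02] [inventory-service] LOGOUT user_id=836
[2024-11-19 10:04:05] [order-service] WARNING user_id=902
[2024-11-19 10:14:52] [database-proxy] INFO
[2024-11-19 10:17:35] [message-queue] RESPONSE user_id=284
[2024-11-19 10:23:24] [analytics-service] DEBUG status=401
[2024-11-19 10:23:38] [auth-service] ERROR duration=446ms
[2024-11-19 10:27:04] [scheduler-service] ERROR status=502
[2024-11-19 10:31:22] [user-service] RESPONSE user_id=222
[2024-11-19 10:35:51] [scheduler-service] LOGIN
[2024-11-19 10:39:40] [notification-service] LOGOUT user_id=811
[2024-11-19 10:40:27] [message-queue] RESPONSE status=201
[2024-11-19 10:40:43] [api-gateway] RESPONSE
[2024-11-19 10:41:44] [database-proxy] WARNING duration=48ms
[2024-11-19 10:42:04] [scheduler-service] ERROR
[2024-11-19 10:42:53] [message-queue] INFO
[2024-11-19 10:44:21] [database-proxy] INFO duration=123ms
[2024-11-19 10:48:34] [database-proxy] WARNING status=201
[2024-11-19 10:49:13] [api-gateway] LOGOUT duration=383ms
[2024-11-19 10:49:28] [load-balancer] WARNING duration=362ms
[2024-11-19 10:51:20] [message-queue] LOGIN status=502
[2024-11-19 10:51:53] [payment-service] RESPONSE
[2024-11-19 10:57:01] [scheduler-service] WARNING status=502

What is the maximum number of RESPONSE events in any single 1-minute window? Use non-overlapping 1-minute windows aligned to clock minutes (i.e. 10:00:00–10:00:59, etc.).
2

To find the burst window:

1. Divide the log period into non-overlapping 1-minute windows starting at 10:00
2. Count RESPONSE events in each window
3. Find the window with maximum count
4. Maximum events in a window: 2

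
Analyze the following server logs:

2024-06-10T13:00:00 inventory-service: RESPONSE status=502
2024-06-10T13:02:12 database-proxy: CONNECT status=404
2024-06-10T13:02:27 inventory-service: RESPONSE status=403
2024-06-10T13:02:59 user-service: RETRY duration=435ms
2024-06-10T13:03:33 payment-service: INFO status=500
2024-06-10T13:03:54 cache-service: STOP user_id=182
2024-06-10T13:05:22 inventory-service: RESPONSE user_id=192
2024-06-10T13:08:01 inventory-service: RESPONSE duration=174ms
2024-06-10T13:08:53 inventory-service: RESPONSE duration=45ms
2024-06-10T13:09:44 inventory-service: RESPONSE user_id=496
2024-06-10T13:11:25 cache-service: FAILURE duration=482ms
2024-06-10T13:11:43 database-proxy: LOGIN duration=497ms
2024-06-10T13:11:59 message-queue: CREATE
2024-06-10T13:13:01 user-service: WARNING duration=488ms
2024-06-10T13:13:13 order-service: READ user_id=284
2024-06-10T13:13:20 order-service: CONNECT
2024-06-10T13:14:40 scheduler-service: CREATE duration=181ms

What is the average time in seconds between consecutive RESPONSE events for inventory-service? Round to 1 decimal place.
116.8

To calculate average interval:

1. Find all RESPONSE events for inventory-service in order
2. Calculate time gaps between consecutive events
3. Compute mean of gaps: 584 / 5 = 116.8 seconds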